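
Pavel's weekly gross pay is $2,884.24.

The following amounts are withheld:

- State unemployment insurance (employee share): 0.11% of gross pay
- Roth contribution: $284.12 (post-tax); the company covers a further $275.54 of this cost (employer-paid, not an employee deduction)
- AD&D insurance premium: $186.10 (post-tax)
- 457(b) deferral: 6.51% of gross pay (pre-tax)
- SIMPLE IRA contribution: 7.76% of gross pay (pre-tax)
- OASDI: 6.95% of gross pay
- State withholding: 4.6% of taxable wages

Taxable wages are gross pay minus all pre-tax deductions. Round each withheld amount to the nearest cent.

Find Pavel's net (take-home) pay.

SIMPLE IRA contribution: $2,884.24 × 0.0776 = $223.82
457(b) deferral: $2,884.24 × 0.0651 = $187.76
Pre-tax total = $223.82 + $187.76 = $411.58
Taxable wages = $2,884.24 − $411.58 = $2,472.66
State withholding: $2,472.66 × 0.046 = $113.74
State unemployment insurance (employee share): $2,884.24 × 0.0011 = $3.17
OASDI: $2,884.24 × 0.0695 = $200.45
AD&D insurance premium: $186.10
Roth contribution: $284.12
(Employer's $275.54 toward Roth contribution is not withheld from the employee.)
Total deductions = $223.82 + $187.76 + $113.74 + $3.17 + $200.45 + $186.10 + $284.12 = $1,199.16
Net pay = $2,884.24 − $1,199.16 = $1,685.08

$1,685.08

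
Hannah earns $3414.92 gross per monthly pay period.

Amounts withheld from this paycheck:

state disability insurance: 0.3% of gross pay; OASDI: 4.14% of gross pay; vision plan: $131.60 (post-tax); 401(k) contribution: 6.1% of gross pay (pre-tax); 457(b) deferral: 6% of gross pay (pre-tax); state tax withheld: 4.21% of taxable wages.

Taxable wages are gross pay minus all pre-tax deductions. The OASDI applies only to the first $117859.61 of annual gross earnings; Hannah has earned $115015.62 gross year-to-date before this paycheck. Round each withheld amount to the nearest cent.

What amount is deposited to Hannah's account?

$2615.76

401(k) contribution: $3414.92 × 0.061 = $208.31
457(b) deferral: $3414.92 × 0.06 = $204.90
Pre-tax total = $208.31 + $204.90 = $413.21
Taxable wages = $3414.92 − $413.21 = $3001.71
State tax withheld: $3001.71 × 0.0421 = $126.37
State disability insurance: $3414.92 × 0.003 = $10.24
OASDI: only $117859.61 − $115015.62 = $2843.99 of this check is subject → $2843.99 × 0.0414 = $117.74
Vision plan: $131.60
Total deductions = $208.31 + $204.90 + $126.37 + $10.24 + $117.74 + $131.60 = $799.16
Net pay = $3414.92 − $799.16 = $2615.76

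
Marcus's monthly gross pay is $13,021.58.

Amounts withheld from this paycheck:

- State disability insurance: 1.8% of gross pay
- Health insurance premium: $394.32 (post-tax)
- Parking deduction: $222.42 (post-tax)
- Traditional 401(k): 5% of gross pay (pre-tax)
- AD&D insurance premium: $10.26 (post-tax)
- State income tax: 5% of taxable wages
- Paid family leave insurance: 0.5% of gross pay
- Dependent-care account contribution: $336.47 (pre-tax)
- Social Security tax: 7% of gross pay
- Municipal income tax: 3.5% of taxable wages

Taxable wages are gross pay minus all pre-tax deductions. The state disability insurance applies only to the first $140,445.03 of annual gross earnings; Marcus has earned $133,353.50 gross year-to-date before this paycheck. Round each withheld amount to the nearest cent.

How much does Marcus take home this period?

$9,279.87

Traditional 401(k): $13,021.58 × 0.05 = $651.08
Dependent-care account contribution: $336.47
Pre-tax total = $651.08 + $336.47 = $987.55
Taxable wages = $13,021.58 − $987.55 = $12,034.03
Municipal income tax: $12,034.03 × 0.035 = $421.19
State income tax: $12,034.03 × 0.05 = $601.70
Paid family leave insurance: $13,021.58 × 0.005 = $65.11
State disability insurance: only $140,445.03 − $133,353.50 = $7,091.53 of this check is subject → $7,091.53 × 0.018 = $127.65
Social Security tax: $13,021.58 × 0.07 = $911.51
AD&D insurance premium: $10.26
Parking deduction: $222.42
Health insurance premium: $394.32
Total deductions = $651.08 + $336.47 + $421.19 + $601.70 + $65.11 + $127.65 + $911.51 + $10.26 + $222.42 + $394.32 = $3,741.71
Net pay = $13,021.58 − $3,741.71 = $9,279.87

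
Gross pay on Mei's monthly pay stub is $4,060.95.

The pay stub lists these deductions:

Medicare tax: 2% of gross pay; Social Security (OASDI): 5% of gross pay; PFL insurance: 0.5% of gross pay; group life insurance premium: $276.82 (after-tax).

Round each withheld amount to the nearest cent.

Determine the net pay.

$3,479.56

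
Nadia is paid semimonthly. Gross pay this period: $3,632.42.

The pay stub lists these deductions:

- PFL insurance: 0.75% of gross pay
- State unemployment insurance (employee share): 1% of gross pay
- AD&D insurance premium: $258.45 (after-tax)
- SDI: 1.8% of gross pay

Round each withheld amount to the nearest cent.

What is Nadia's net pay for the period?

PFL insurance: $3,632.42 × 0.0075 = $27.24
State unemployment insurance (employee share): $3,632.42 × 0.01 = $36.32
SDI: $3,632.42 × 0.018 = $65.38
AD&D insurance premium: $258.45
Total deductions = $27.24 + $36.32 + $65.38 + $258.45 = $387.39
Net pay = $3,632.42 − $387.39 = $3,245.03

$3,245.03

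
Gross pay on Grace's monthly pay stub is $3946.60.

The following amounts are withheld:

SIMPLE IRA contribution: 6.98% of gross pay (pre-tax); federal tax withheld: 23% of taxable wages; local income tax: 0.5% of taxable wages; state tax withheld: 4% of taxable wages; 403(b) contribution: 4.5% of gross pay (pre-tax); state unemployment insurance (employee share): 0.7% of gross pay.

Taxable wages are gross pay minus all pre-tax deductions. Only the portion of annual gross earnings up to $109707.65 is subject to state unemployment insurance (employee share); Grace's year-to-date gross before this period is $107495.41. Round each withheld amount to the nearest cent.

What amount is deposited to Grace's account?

SIMPLE IRA contribution: $3946.60 × 0.0698 = $275.47
403(b) contribution: $3946.60 × 0.045 = $177.60
Pre-tax total = $275.47 + $177.60 = $453.07
Taxable wages = $3946.60 − $453.07 = $3493.53
Federal tax withheld: $3493.53 × 0.23 = $803.51
State tax withheld: $3493.53 × 0.04 = $139.74
Local income tax: $3493.53 × 0.005 = $17.47
State unemployment insurance (employee share): only $109707.65 − $107495.41 = $2212.24 of this check is subject → $2212.24 × 0.007 = $15.49
Total deductions = $275.47 + $177.60 + $803.51 + $139.74 + $17.47 + $15.49 = $1429.28
Net pay = $3946.60 − $1429.28 = $2517.32

$2517.32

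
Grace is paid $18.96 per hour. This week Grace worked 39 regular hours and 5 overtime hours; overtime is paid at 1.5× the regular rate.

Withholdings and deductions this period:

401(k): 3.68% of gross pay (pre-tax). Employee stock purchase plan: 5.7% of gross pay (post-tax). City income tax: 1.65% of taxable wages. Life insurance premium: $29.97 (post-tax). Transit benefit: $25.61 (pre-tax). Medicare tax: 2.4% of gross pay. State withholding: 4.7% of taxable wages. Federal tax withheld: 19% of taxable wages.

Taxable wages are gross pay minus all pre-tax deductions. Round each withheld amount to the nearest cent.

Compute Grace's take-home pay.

$513.43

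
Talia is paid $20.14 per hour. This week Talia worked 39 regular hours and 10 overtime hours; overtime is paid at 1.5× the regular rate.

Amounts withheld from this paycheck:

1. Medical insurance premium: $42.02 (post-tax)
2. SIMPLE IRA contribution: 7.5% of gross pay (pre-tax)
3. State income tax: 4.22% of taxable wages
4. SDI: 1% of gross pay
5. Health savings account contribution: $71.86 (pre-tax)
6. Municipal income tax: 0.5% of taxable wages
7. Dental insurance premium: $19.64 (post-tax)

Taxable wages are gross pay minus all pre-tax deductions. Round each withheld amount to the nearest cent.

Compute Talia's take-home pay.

Regular pay: 39 × $20.14 = $785.46
Overtime pay: 10 × $20.14 × 1.5 = $302.10
Gross pay = $785.46 + $302.10 = $1,087.56
SIMPLE IRA contribution: $1,087.56 × 0.075 = $81.57
Health savings account contribution: $71.86
Pre-tax total = $81.57 + $71.86 = $153.43
Taxable wages = $1,087.56 − $153.43 = $934.13
Municipal income tax: $934.13 × 0.005 = $4.67
State income tax: $934.13 × 0.0422 = $39.42
SDI: $1,087.56 × 0.01 = $10.88
Dental insurance premium: $19.64
Medical insurance premium: $42.02
Total deductions = $81.57 + $71.86 + $4.67 + $39.42 + $10.88 + $19.64 + $42.02 = $270.06
Net pay = $1,087.56 − $270.06 = $817.50

$817.50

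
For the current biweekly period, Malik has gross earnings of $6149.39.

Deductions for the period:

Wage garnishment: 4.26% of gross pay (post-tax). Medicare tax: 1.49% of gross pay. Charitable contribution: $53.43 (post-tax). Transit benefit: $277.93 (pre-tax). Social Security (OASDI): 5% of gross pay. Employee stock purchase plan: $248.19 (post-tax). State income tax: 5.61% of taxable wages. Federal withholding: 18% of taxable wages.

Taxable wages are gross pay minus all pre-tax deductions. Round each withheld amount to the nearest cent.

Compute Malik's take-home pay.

$3522.53

Transit benefit: $277.93
Taxable wages = $6149.39 − $277.93 = $5871.46
Federal withholding: $5871.46 × 0.18 = $1056.86
State income tax: $5871.46 × 0.0561 = $329.39
Social Security (OASDI): $6149.39 × 0.05 = $307.47
Medicare tax: $6149.39 × 0.0149 = $91.63
Employee stock purchase plan: $248.19
Charitable contribution: $53.43
Wage garnishment: $6149.39 × 0.0426 = $261.96
Total deductions = $277.93 + $1056.86 + $329.39 + $307.47 + $91.63 + $248.19 + $53.43 + $261.96 = $2626.86
Net pay = $6149.39 − $2626.86 = $3522.53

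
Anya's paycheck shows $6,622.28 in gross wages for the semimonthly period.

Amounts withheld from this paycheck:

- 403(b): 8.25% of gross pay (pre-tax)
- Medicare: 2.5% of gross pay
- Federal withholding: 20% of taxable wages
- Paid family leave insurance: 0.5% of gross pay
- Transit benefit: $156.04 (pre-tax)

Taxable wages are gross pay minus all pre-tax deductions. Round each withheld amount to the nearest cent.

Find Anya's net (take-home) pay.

Transit benefit: $156.04
403(b): $6,622.28 × 0.0825 = $546.34
Pre-tax total = $156.04 + $546.34 = $702.38
Taxable wages = $6,622.28 − $702.38 = $5,919.90
Federal withholding: $5,919.90 × 0.2 = $1,183.98
Medicare: $6,622.28 × 0.025 = $165.56
Paid family leave insurance: $6,622.28 × 0.005 = $33.11
Total deductions = $156.04 + $546.34 + $1,183.98 + $165.56 + $33.11 = $2,085.03
Net pay = $6,622.28 − $2,085.03 = $4,537.25

$4,537.25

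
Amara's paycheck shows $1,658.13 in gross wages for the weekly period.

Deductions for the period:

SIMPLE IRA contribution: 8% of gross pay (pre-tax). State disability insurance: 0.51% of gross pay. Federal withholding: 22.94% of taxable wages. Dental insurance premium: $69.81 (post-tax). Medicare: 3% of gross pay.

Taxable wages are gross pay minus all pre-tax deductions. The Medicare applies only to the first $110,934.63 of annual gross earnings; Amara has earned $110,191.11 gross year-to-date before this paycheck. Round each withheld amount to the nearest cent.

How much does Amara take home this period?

SIMPLE IRA contribution: $1,658.13 × 0.08 = $132.65
Taxable wages = $1,658.13 − $132.65 = $1,525.48
Federal withholding: $1,525.48 × 0.2294 = $349.95
Medicare: only $110,934.63 − $110,191.11 = $743.52 of this check is subject → $743.52 × 0.03 = $22.31
State disability insurance: $1,658.13 × 0.0051 = $8.46
Dental insurance premium: $69.81
Total deductions = $132.65 + $349.95 + $22.31 + $8.46 + $69.81 = $583.18
Net pay = $1,658.13 − $583.18 = $1,074.95

$1,074.95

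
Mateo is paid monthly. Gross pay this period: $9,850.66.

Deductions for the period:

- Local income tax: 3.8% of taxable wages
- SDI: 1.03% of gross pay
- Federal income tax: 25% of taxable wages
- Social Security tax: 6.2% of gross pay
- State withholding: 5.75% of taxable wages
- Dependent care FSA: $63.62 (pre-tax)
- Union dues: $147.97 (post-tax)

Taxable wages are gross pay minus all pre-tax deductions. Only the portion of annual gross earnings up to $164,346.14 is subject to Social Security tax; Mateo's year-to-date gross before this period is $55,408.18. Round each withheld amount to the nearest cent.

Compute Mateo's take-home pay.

$5,545.45

Dependent care FSA: $63.62
Taxable wages = $9,850.66 − $63.62 = $9,787.04
Federal income tax: $9,787.04 × 0.25 = $2,446.76
Local income tax: $9,787.04 × 0.038 = $371.91
State withholding: $9,787.04 × 0.0575 = $562.75
SDI: $9,850.66 × 0.0103 = $101.46
Social Security tax: cap not yet reached, full $9,850.66 is subject → $9,850.66 × 0.062 = $610.74
Union dues: $147.97
Total deductions = $63.62 + $2,446.76 + $371.91 + $562.75 + $101.46 + $610.74 + $147.97 = $4,305.21
Net pay = $9,850.66 − $4,305.21 = $5,545.45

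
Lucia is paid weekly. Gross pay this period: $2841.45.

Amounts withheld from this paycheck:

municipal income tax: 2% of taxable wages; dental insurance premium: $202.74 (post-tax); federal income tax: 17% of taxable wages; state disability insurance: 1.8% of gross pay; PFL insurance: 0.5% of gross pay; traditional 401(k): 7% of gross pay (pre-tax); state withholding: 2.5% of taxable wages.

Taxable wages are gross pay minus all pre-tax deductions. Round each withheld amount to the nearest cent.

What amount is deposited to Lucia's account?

$1806.31

Traditional 401(k): $2841.45 × 0.07 = $198.90
Taxable wages = $2841.45 − $198.90 = $2642.55
Federal income tax: $2642.55 × 0.17 = $449.23
State withholding: $2642.55 × 0.025 = $66.06
Municipal income tax: $2642.55 × 0.02 = $52.85
State disability insurance: $2841.45 × 0.018 = $51.15
PFL insurance: $2841.45 × 0.005 = $14.21
Dental insurance premium: $202.74
Total deductions = $198.90 + $449.23 + $66.06 + $52.85 + $51.15 + $14.21 + $202.74 = $1035.14
Net pay = $2841.45 − $1035.14 = $1806.31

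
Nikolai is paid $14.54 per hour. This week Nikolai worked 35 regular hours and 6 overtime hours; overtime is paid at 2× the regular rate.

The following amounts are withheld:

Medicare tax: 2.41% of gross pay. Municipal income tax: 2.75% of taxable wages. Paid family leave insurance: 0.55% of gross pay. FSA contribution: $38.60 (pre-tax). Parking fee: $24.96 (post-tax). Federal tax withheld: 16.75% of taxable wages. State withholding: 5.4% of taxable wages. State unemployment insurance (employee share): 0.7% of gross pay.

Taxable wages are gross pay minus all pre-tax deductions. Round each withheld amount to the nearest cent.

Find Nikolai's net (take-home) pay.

Regular pay: 35 × $14.54 = $508.90
Overtime pay: 6 × $14.54 × 2 = $174.48
Gross pay = $508.90 + $174.48 = $683.38
FSA contribution: $38.60
Taxable wages = $683.38 − $38.60 = $644.78
Municipal income tax: $644.78 × 0.0275 = $17.73
Federal tax withheld: $644.78 × 0.1675 = $108.00
State withholding: $644.78 × 0.054 = $34.82
Medicare tax: $683.38 × 0.0241 = $16.47
Paid family leave insurance: $683.38 × 0.0055 = $3.76
State unemployment insurance (employee share): $683.38 × 0.007 = $4.78
Parking fee: $24.96
Total deductions = $38.60 + $17.73 + $108.00 + $34.82 + $16.47 + $3.76 + $4.78 + $24.96 = $249.12
Net pay = $683.38 − $249.12 = $434.26

$434.26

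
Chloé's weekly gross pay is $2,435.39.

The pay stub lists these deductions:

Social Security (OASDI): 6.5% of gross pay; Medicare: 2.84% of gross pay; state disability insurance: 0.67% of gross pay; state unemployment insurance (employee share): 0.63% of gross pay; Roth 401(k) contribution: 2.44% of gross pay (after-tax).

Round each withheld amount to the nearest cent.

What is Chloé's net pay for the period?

$2,116.84

Medicare: $2,435.39 × 0.0284 = $69.17
State unemployment insurance (employee share): $2,435.39 × 0.0063 = $15.34
State disability insurance: $2,435.39 × 0.0067 = $16.32
Social Security (OASDI): $2,435.39 × 0.065 = $158.30
Roth 401(k) contribution: $2,435.39 × 0.0244 = $59.42
Total deductions = $69.17 + $15.34 + $16.32 + $158.30 + $59.42 = $318.55
Net pay = $2,435.39 − $318.55 = $2,116.84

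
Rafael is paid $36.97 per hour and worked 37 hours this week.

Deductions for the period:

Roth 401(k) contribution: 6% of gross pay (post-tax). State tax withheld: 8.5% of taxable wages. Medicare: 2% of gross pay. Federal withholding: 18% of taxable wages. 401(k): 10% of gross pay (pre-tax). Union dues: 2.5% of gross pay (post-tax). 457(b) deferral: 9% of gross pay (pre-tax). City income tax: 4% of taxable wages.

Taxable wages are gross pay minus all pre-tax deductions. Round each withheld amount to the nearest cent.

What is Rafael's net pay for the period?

Gross pay: 37 × $36.97 = $1,367.89
401(k): $1,367.89 × 0.1 = $136.79
457(b) deferral: $1,367.89 × 0.09 = $123.11
Pre-tax total = $136.79 + $123.11 = $259.90
Taxable wages = $1,367.89 − $259.90 = $1,107.99
State tax withheld: $1,107.99 × 0.085 = $94.18
City income tax: $1,107.99 × 0.04 = $44.32
Federal withholding: $1,107.99 × 0.18 = $199.44
Medicare: $1,367.89 × 0.02 = $27.36
Roth 401(k) contribution: $1,367.89 × 0.06 = $82.07
Union dues: $1,367.89 × 0.025 = $34.20
Total deductions = $136.79 + $123.11 + $94.18 + $44.32 + $199.44 + $27.36 + $82.07 + $34.20 = $741.47
Net pay = $1,367.89 − $741.47 = $626.42

$626.42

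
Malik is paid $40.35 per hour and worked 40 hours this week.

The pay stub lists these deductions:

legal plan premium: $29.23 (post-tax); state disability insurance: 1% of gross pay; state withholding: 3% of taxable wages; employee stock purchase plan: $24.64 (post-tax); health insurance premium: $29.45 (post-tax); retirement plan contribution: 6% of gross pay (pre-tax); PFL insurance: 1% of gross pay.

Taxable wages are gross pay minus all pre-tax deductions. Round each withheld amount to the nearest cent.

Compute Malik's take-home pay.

$1,356.05

Gross pay: 40 × $40.35 = $1,614.00
Retirement plan contribution: $1,614.00 × 0.06 = $96.84
Taxable wages = $1,614.00 − $96.84 = $1,517.16
State withholding: $1,517.16 × 0.03 = $45.51
State disability insurance: $1,614.00 × 0.01 = $16.14
PFL insurance: $1,614.00 × 0.01 = $16.14
Employee stock purchase plan: $24.64
Health insurance premium: $29.45
Legal plan premium: $29.23
Total deductions = $96.84 + $45.51 + $16.14 + $16.14 + $24.64 + $29.45 + $29.23 = $257.95
Net pay = $1,614.00 − $257.95 = $1,356.05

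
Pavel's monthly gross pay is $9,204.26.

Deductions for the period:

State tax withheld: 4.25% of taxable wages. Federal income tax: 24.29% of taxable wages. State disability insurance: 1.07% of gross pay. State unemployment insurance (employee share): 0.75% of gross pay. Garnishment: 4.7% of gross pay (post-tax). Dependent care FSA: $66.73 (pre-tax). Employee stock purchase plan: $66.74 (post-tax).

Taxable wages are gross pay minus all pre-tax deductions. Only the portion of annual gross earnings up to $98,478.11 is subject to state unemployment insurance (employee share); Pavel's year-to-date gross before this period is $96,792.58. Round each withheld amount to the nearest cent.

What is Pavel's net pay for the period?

Dependent care FSA: $66.73
Taxable wages = $9,204.26 − $66.73 = $9,137.53
Federal income tax: $9,137.53 × 0.2429 = $2,219.51
State tax withheld: $9,137.53 × 0.0425 = $388.35
State unemployment insurance (employee share): only $98,478.11 − $96,792.58 = $1,685.53 of this check is subject → $1,685.53 × 0.0075 = $12.64
State disability insurance: $9,204.26 × 0.0107 = $98.49
Employee stock purchase plan: $66.74
Garnishment: $9,204.26 × 0.047 = $432.60
Total deductions = $66.73 + $2,219.51 + $388.35 + $12.64 + $98.49 + $66.74 + $432.60 = $3,285.06
Net pay = $9,204.26 − $3,285.06 = $5,919.20

$5,919.20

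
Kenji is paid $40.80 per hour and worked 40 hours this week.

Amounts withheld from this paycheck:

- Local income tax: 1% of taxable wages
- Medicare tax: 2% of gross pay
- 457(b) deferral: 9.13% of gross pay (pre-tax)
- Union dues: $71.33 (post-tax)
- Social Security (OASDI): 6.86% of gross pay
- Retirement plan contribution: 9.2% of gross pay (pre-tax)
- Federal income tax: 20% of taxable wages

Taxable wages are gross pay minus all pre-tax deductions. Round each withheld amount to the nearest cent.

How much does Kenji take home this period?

Gross pay: 40 × $40.80 = $1632.00
Retirement plan contribution: $1632.00 × 0.092 = $150.14
457(b) deferral: $1632.00 × 0.0913 = $149.00
Pre-tax total = $150.14 + $149.00 = $299.14
Taxable wages = $1632.00 − $299.14 = $1332.86
Local income tax: $1332.86 × 0.01 = $13.33
Federal income tax: $1332.86 × 0.2 = $266.57
Medicare tax: $1632.00 × 0.02 = $32.64
Social Security (OASDI): $1632.00 × 0.0686 = $111.96
Union dues: $71.33
Total deductions = $150.14 + $149.00 + $13.33 + $266.57 + $32.64 + $111.96 + $71.33 = $794.97
Net pay = $1632.00 − $794.97 = $837.03

$837.03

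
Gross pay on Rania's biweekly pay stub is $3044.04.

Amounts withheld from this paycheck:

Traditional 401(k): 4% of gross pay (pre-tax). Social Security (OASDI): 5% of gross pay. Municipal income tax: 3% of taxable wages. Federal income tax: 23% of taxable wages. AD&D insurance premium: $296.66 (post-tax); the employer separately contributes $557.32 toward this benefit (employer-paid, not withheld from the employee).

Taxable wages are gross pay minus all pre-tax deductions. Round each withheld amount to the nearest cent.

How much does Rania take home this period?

Traditional 401(k): $3044.04 × 0.04 = $121.76
Taxable wages = $3044.04 − $121.76 = $2922.28
Federal income tax: $2922.28 × 0.23 = $672.12
Municipal income tax: $2922.28 × 0.03 = $87.67
Social Security (OASDI): $3044.04 × 0.05 = $152.20
AD&D insurance premium: $296.66
(Employer's $557.32 toward AD&D insurance premium is not withheld from the employee.)
Total deductions = $121.76 + $672.12 + $87.67 + $152.20 + $296.66 = $1330.41
Net pay = $3044.04 − $1330.41 = $1713.63

$1713.63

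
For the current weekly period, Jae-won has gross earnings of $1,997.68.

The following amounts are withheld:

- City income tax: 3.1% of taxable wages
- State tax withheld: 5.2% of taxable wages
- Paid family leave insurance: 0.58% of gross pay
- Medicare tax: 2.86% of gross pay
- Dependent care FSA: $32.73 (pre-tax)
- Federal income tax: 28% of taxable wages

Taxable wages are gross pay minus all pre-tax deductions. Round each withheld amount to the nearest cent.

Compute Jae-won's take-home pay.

Dependent care FSA: $32.73
Taxable wages = $1,997.68 − $32.73 = $1,964.95
State tax withheld: $1,964.95 × 0.052 = $102.18
City income tax: $1,964.95 × 0.031 = $60.91
Federal income tax: $1,964.95 × 0.28 = $550.19
Medicare tax: $1,997.68 × 0.0286 = $57.13
Paid family leave insurance: $1,997.68 × 0.0058 = $11.59
Total deductions = $32.73 + $102.18 + $60.91 + $550.19 + $57.13 + $11.59 = $814.73
Net pay = $1,997.68 − $814.73 = $1,182.95

$1,182.95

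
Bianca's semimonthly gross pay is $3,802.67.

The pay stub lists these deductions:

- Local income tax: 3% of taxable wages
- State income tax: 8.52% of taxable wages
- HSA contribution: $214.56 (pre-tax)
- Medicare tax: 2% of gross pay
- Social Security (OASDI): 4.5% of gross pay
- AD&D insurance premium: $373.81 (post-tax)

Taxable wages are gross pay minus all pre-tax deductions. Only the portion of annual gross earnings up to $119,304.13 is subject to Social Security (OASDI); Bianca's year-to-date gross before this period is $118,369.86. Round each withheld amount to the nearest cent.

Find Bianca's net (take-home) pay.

$2,682.86

HSA contribution: $214.56
Taxable wages = $3,802.67 − $214.56 = $3,588.11
Local income tax: $3,588.11 × 0.03 = $107.64
State income tax: $3,588.11 × 0.0852 = $305.71
Medicare tax: $3,802.67 × 0.02 = $76.05
Social Security (OASDI): only $119,304.13 − $118,369.86 = $934.27 of this check is subject → $934.27 × 0.045 = $42.04
AD&D insurance premium: $373.81
Total deductions = $214.56 + $107.64 + $305.71 + $76.05 + $42.04 + $373.81 = $1,119.81
Net pay = $3,802.67 − $1,119.81 = $2,682.86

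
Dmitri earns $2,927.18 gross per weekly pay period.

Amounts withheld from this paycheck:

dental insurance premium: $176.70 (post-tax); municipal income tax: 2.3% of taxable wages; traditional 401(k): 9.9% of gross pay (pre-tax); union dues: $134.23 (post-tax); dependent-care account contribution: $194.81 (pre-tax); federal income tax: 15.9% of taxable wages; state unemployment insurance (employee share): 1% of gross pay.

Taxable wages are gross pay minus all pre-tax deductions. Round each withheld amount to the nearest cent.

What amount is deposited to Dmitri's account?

$1,657.83

Dependent-care account contribution: $194.81
Traditional 401(k): $2,927.18 × 0.099 = $289.79
Pre-tax total = $194.81 + $289.79 = $484.60
Taxable wages = $2,927.18 − $484.60 = $2,442.58
Municipal income tax: $2,442.58 × 0.023 = $56.18
Federal income tax: $2,442.58 × 0.159 = $388.37
State unemployment insurance (employee share): $2,927.18 × 0.01 = $29.27
Dental insurance premium: $176.70
Union dues: $134.23
Total deductions = $194.81 + $289.79 + $56.18 + $388.37 + $29.27 + $176.70 + $134.23 = $1,269.35
Net pay = $2,927.18 − $1,269.35 = $1,657.83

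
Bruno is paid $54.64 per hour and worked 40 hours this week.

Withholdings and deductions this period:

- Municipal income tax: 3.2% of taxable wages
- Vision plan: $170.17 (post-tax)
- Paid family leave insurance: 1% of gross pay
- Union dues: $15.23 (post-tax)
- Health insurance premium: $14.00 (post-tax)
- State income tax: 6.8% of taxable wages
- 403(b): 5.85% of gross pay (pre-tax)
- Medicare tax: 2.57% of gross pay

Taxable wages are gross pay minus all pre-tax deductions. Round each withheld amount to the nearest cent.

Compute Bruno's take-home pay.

$1,574.53

Gross pay: 40 × $54.64 = $2,185.60
403(b): $2,185.60 × 0.0585 = $127.86
Taxable wages = $2,185.60 − $127.86 = $2,057.74
Municipal income tax: $2,057.74 × 0.032 = $65.85
State income tax: $2,057.74 × 0.068 = $139.93
Medicare tax: $2,185.60 × 0.0257 = $56.17
Paid family leave insurance: $2,185.60 × 0.01 = $21.86
Health insurance premium: $14.00
Vision plan: $170.17
Union dues: $15.23
Total deductions = $127.86 + $65.85 + $139.93 + $56.17 + $21.86 + $14.00 + $170.17 + $15.23 = $611.07
Net pay = $2,185.60 − $611.07 = $1,574.53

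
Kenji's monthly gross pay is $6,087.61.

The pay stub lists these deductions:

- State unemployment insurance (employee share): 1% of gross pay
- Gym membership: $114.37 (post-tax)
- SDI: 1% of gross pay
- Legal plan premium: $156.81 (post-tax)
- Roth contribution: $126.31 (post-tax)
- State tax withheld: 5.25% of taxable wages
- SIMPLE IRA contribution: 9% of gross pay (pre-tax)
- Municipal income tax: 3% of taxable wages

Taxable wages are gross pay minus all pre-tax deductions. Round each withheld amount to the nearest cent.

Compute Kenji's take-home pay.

SIMPLE IRA contribution: $6,087.61 × 0.09 = $547.88
Taxable wages = $6,087.61 − $547.88 = $5,539.73
Municipal income tax: $5,539.73 × 0.03 = $166.19
State tax withheld: $5,539.73 × 0.0525 = $290.84
State unemployment insurance (employee share): $6,087.61 × 0.01 = $60.88
SDI: $6,087.61 × 0.01 = $60.88
Roth contribution: $126.31
Gym membership: $114.37
Legal plan premium: $156.81
Total deductions = $547.88 + $166.19 + $290.84 + $60.88 + $60.88 + $126.31 + $114.37 + $156.81 = $1,524.16
Net pay = $6,087.61 − $1,524.16 = $4,563.45

$4,563.45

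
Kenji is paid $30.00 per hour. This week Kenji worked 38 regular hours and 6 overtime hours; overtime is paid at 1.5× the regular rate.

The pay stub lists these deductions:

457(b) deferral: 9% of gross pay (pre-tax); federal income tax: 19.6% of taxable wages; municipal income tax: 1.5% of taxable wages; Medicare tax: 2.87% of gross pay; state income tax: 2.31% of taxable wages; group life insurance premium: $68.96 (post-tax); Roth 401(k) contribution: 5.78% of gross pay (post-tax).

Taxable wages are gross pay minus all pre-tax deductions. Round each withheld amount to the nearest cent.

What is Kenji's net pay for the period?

$791.79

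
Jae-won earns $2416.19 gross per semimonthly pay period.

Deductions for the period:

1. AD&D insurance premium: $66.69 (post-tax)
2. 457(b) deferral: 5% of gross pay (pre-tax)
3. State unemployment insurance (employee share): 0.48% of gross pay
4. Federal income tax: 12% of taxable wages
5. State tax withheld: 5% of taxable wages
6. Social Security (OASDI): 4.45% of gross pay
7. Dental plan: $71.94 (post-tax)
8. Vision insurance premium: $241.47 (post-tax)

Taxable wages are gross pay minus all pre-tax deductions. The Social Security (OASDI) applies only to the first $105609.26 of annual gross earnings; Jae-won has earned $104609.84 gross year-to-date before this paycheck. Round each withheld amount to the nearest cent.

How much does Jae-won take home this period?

457(b) deferral: $2416.19 × 0.05 = $120.81
Taxable wages = $2416.19 − $120.81 = $2295.38
Federal income tax: $2295.38 × 0.12 = $275.45
State tax withheld: $2295.38 × 0.05 = $114.77
Social Security (OASDI): only $105609.26 − $104609.84 = $999.42 of this check is subject → $999.42 × 0.0445 = $44.47
State unemployment insurance (employee share): $2416.19 × 0.0048 = $11.60
Dental plan: $71.94
AD&D insurance premium: $66.69
Vision insurance premium: $241.47
Total deductions = $120.81 + $275.45 + $114.77 + $44.47 + $11.60 + $71.94 + $66.69 + $241.47 = $947.20
Net pay = $2416.19 − $947.20 = $1468.99

$1468.99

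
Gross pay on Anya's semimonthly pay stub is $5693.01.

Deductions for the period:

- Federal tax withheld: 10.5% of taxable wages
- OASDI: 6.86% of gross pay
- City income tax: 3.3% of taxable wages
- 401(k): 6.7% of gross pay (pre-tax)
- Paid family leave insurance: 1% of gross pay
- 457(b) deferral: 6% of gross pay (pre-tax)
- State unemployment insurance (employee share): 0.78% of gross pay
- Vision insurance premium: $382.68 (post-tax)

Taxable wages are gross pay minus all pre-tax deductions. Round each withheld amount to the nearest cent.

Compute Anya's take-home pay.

$3409.58

401(k): $5693.01 × 0.067 = $381.43
457(b) deferral: $5693.01 × 0.06 = $341.58
Pre-tax total = $381.43 + $341.58 = $723.01
Taxable wages = $5693.01 − $723.01 = $4970.00
Federal tax withheld: $4970.00 × 0.105 = $521.85
City income tax: $4970.00 × 0.033 = $164.01
OASDI: $5693.01 × 0.0686 = $390.54
Paid family leave insurance: $5693.01 × 0.01 = $56.93
State unemployment insurance (employee share): $5693.01 × 0.0078 = $44.41
Vision insurance premium: $382.68
Total deductions = $381.43 + $341.58 + $521.85 + $164.01 + $390.54 + $56.93 + $44.41 + $382.68 = $2283.43
Net pay = $5693.01 − $2283.43 = $3409.58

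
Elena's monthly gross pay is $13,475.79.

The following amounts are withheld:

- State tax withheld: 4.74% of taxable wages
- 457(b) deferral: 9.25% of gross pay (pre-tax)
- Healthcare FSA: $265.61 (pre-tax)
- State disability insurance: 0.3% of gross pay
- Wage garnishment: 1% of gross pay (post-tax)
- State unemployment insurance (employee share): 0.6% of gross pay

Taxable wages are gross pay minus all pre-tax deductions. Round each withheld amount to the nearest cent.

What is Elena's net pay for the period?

$11,140.55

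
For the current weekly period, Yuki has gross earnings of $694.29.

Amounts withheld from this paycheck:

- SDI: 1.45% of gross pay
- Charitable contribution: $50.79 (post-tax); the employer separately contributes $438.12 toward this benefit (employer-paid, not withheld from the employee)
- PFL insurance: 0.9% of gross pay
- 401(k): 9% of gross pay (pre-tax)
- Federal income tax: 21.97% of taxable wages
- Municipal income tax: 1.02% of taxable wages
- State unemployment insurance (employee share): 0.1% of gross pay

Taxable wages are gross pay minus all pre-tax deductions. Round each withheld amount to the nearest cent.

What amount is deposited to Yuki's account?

401(k): $694.29 × 0.09 = $62.49
Taxable wages = $694.29 − $62.49 = $631.80
Municipal income tax: $631.80 × 0.0102 = $6.44
Federal income tax: $631.80 × 0.2197 = $138.81
State unemployment insurance (employee share): $694.29 × 0.001 = $0.69
SDI: $694.29 × 0.0145 = $10.07
PFL insurance: $694.29 × 0.009 = $6.25
Charitable contribution: $50.79
(Employer's $438.12 toward charitable contribution is not withheld from the employee.)
Total deductions = $62.49 + $6.44 + $138.81 + $0.69 + $10.07 + $6.25 + $50.79 = $275.54
Net pay = $694.29 − $275.54 = $418.75

$418.75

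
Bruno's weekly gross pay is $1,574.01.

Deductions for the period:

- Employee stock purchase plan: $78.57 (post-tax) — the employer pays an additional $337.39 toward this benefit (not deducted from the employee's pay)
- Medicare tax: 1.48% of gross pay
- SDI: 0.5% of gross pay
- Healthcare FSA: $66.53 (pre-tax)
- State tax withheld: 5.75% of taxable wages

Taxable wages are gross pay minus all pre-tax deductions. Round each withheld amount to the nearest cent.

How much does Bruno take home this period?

$1,311.06

Healthcare FSA: $66.53
Taxable wages = $1,574.01 − $66.53 = $1,507.48
State tax withheld: $1,507.48 × 0.0575 = $86.68
Medicare tax: $1,574.01 × 0.0148 = $23.30
SDI: $1,574.01 × 0.005 = $7.87
Employee stock purchase plan: $78.57
(Employer's $337.39 toward employee stock purchase plan is not withheld from the employee.)
Total deductions = $66.53 + $86.68 + $23.30 + $7.87 + $78.57 = $262.95
Net pay = $1,574.01 − $262.95 = $1,311.06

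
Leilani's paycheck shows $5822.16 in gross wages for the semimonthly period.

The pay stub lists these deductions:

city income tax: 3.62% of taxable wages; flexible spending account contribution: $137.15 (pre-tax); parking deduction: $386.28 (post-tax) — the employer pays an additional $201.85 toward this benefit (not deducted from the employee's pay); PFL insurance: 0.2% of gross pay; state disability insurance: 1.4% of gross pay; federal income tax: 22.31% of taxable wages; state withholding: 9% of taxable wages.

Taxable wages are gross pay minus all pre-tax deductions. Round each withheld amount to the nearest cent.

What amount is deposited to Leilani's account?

Flexible spending account contribution: $137.15
Taxable wages = $5822.16 − $137.15 = $5685.01
State withholding: $5685.01 × 0.09 = $511.65
City income tax: $5685.01 × 0.0362 = $205.80
Federal income tax: $5685.01 × 0.2231 = $1268.33
PFL insurance: $5822.16 × 0.002 = $11.64
State disability insurance: $5822.16 × 0.014 = $81.51
Parking deduction: $386.28
(Employer's $201.85 toward parking deduction is not withheld from the employee.)
Total deductions = $137.15 + $511.65 + $205.80 + $1268.33 + $11.64 + $81.51 + $386.28 = $2602.36
Net pay = $5822.16 − $2602.36 = $3219.80

$3219.80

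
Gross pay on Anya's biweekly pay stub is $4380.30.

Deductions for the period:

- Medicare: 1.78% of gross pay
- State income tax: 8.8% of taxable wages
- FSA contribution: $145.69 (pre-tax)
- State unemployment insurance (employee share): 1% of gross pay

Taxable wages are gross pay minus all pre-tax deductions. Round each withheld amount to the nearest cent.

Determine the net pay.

FSA contribution: $145.69
Taxable wages = $4380.30 − $145.69 = $4234.61
State income tax: $4234.61 × 0.088 = $372.65
State unemployment insurance (employee share): $4380.30 × 0.01 = $43.80
Medicare: $4380.30 × 0.0178 = $77.97
Total deductions = $145.69 + $372.65 + $43.80 + $77.97 = $640.11
Net pay = $4380.30 − $640.11 = $3740.19

$3740.19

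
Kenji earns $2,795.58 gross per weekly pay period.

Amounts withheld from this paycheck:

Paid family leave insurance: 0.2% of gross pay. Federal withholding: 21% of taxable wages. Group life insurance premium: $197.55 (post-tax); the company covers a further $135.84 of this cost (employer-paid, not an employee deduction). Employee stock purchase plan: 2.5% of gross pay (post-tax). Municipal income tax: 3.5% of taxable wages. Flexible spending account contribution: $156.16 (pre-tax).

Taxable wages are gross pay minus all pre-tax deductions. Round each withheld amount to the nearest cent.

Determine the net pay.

$1,719.73

Flexible spending account contribution: $156.16
Taxable wages = $2,795.58 − $156.16 = $2,639.42
Municipal income tax: $2,639.42 × 0.035 = $92.38
Federal withholding: $2,639.42 × 0.21 = $554.28
Paid family leave insurance: $2,795.58 × 0.002 = $5.59
Employee stock purchase plan: $2,795.58 × 0.025 = $69.89
Group life insurance premium: $197.55
(Employer's $135.84 toward group life insurance premium is not withheld from the employee.)
Total deductions = $156.16 + $92.38 + $554.28 + $5.59 + $69.89 + $197.55 = $1,075.85
Net pay = $2,795.58 − $1,075.85 = $1,719.73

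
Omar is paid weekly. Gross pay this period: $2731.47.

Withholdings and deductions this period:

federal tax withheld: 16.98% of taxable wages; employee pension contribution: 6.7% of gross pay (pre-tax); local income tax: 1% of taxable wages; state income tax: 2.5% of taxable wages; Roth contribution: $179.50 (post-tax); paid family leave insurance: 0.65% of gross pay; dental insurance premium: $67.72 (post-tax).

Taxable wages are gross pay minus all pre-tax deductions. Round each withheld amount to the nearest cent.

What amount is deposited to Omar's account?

Employee pension contribution: $2731.47 × 0.067 = $183.01
Taxable wages = $2731.47 − $183.01 = $2548.46
State income tax: $2548.46 × 0.025 = $63.71
Federal tax withheld: $2548.46 × 0.1698 = $432.73
Local income tax: $2548.46 × 0.01 = $25.48
Paid family leave insurance: $2731.47 × 0.0065 = $17.75
Dental insurance premium: $67.72
Roth contribution: $179.50
Total deductions = $183.01 + $63.71 + $432.73 + $25.48 + $17.75 + $67.72 + $179.50 = $969.90
Net pay = $2731.47 − $969.90 = $1761.57

$1761.57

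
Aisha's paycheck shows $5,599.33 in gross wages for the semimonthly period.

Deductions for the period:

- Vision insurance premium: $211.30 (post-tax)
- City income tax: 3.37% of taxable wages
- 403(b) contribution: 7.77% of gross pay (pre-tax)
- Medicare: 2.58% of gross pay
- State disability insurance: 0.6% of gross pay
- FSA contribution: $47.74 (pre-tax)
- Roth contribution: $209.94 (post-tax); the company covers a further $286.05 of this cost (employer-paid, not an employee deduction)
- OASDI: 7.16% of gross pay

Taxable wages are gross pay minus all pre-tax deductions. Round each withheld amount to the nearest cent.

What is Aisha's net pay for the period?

403(b) contribution: $5,599.33 × 0.0777 = $435.07
FSA contribution: $47.74
Pre-tax total = $435.07 + $47.74 = $482.81
Taxable wages = $5,599.33 − $482.81 = $5,116.52
City income tax: $5,116.52 × 0.0337 = $172.43
State disability insurance: $5,599.33 × 0.006 = $33.60
Medicare: $5,599.33 × 0.0258 = $144.46
OASDI: $5,599.33 × 0.0716 = $400.91
Vision insurance premium: $211.30
Roth contribution: $209.94
(Employer's $286.05 toward Roth contribution is not withheld from the employee.)
Total deductions = $435.07 + $47.74 + $172.43 + $33.60 + $144.46 + $400.91 + $211.30 + $209.94 = $1,655.45
Net pay = $5,599.33 − $1,655.45 = $3,943.88

$3,943.88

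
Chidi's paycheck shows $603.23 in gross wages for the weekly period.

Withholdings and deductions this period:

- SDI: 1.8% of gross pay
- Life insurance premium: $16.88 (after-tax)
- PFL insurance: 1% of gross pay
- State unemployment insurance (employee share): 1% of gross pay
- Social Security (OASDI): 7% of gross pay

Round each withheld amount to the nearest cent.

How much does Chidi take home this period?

$521.20

PFL insurance: $603.23 × 0.01 = $6.03
Social Security (OASDI): $603.23 × 0.07 = $42.23
State unemployment insurance (employee share): $603.23 × 0.01 = $6.03
SDI: $603.23 × 0.018 = $10.86
Life insurance premium: $16.88
Total deductions = $6.03 + $42.23 + $6.03 + $10.86 + $16.88 = $82.03
Net pay = $603.23 − $82.03 = $521.20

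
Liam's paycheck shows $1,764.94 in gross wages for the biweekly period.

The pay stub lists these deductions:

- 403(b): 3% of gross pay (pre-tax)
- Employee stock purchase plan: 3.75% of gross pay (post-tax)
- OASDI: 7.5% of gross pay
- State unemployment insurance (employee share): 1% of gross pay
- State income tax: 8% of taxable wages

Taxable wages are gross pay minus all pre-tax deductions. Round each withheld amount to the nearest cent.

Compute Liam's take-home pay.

403(b): $1,764.94 × 0.03 = $52.95
Taxable wages = $1,764.94 − $52.95 = $1,711.99
State income tax: $1,711.99 × 0.08 = $136.96
OASDI: $1,764.94 × 0.075 = $132.37
State unemployment insurance (employee share): $1,764.94 × 0.01 = $17.65
Employee stock purchase plan: $1,764.94 × 0.0375 = $66.19
Total deductions = $52.95 + $136.96 + $132.37 + $17.65 + $66.19 = $406.12
Net pay = $1,764.94 − $406.12 = $1,358.82

$1,358.82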